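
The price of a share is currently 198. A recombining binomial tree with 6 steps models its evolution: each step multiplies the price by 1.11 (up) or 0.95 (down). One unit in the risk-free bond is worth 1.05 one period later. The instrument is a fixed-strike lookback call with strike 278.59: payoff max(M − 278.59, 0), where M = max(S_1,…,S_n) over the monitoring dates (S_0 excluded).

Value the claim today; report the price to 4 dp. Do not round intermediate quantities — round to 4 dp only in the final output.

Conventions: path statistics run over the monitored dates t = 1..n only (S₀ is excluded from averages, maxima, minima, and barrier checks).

Under the martingale measure an up-move has probability p* = 0.6250; value the claim as the probability-weighted average of per-path payoffs, discounted 6 periods at R = 1.05.
Enumerate all 2^6 = 64 price paths (U = up ×1.11, D = down ×0.95); each path with k up-moves has probability p*^k·(1−p*)^(6−k).
DDDDDD: M=188.1000, payoff=0.0000, prob=0.002781
UDDDDD: M=219.7800, payoff=0.0000, prob=0.004635
DUDDDD: M=208.7910, payoff=0.0000, prob=0.004635
UUDDDD: M=243.9558, payoff=0.0000, prob=0.007725
DDUDDD: M=198.3514, payoff=0.0000, prob=0.004635
UDUDDD: M=231.7580, payoff=0.0000, prob=0.007725
DUUDDD: M=231.7580, payoff=0.0000, prob=0.007725
UUUDDD: M=270.7909, payoff=0.0000, prob=0.012875
DDDUDD: M=188.4339, payoff=0.0000, prob=0.004635
UDDUDD: M=220.1701, payoff=0.0000, prob=0.007725
DUDUDD: M=220.1701, payoff=0.0000, prob=0.007725
UUDUDD: M=257.2514, payoff=0.0000, prob=0.012875
DDUUDD: M=220.1701, payoff=0.0000, prob=0.007725
UDUUDD: M=257.2514, payoff=0.0000, prob=0.012875
DUUUDD: M=257.2514, payoff=0.0000, prob=0.012875
UUUUDD: M=300.5779, payoff=21.9879, prob=0.021458
DDDDUD: M=188.1000, payoff=0.0000, prob=0.004635
UDDDUD: M=219.7800, payoff=0.0000, prob=0.007725
DUDDUD: M=209.1616, payoff=0.0000, prob=0.007725
UUDDUD: M=244.3888, payoff=0.0000, prob=0.012875
DDUDUD: M=209.1616, payoff=0.0000, prob=0.007725
UDUDUD: M=244.3888, payoff=0.0000, prob=0.012875
DUUDUD: M=244.3888, payoff=0.0000, prob=0.012875
UUUDUD: M=285.5490, payoff=6.9590, prob=0.021458
DDDUUD: M=209.1616, payoff=0.0000, prob=0.007725
UDDUUD: M=244.3888, payoff=0.0000, prob=0.012875
DUDUUD: M=244.3888, payoff=0.0000, prob=0.012875
UUDUUD: M=285.5490, payoff=6.9590, prob=0.021458
DDUUUD: M=244.3888, payoff=0.0000, prob=0.012875
UDUUUD: M=285.5490, payoff=6.9590, prob=0.021458
DUUUUD: M=285.5490, payoff=6.9590, prob=0.021458
UUUUUD: M=333.6415, payoff=55.0515, prob=0.035763
DDDDDU: M=188.1000, payoff=0.0000, prob=0.004635
UDDDDU: M=219.7800, payoff=0.0000, prob=0.007725
DUDDDU: M=208.7910, payoff=0.0000, prob=0.007725
UUDDDU: M=243.9558, payoff=0.0000, prob=0.012875
DDUDDU: M=198.7035, payoff=0.0000, prob=0.007725
UDUDDU: M=232.1694, payoff=0.0000, prob=0.012875
DUUDDU: M=232.1694, payoff=0.0000, prob=0.012875
UUUDDU: M=271.2716, payoff=0.0000, prob=0.021458
DDDUDU: M=198.7035, payoff=0.0000, prob=0.007725
UDDUDU: M=232.1694, payoff=0.0000, prob=0.012875
DUDUDU: M=232.1694, payoff=0.0000, prob=0.012875
UUDUDU: M=271.2716, payoff=0.0000, prob=0.021458
DDUUDU: M=232.1694, payoff=0.0000, prob=0.012875
UDUUDU: M=271.2716, payoff=0.0000, prob=0.021458
DUUUDU: M=271.2716, payoff=0.0000, prob=0.021458
UUUUDU: M=316.9594, payoff=38.3694, prob=0.035763
DDDDUU: M=198.7035, payoff=0.0000, prob=0.007725
UDDDUU: M=232.1694, payoff=0.0000, prob=0.012875
DUDDUU: M=232.1694, payoff=0.0000, prob=0.012875
UUDDUU: M=271.2716, payoff=0.0000, prob=0.021458
DDUDUU: M=232.1694, payoff=0.0000, prob=0.012875
UDUDUU: M=271.2716, payoff=0.0000, prob=0.021458
DUUDUU: M=271.2716, payoff=0.0000, prob=0.021458
UUUDUU: M=316.9594, payoff=38.3694, prob=0.035763
DDDUUU: M=232.1694, payoff=0.0000, prob=0.012875
UDDUUU: M=271.2716, payoff=0.0000, prob=0.021458
DUDUUU: M=271.2716, payoff=0.0000, prob=0.021458
UUDUUU: M=316.9594, payoff=38.3694, prob=0.035763
DDUUUU: M=271.2716, payoff=0.0000, prob=0.021458
UDUUUU: M=316.9594, payoff=38.3694, prob=0.035763
DUUUUU: M=316.9594, payoff=38.3694, prob=0.035763
UUUUUU: M=370.3421, payoff=91.7521, prob=0.059605
Price = Σ prob·payoff / R^6 = 15.367746 / 1.340096 = 11.4676

price = 11.4676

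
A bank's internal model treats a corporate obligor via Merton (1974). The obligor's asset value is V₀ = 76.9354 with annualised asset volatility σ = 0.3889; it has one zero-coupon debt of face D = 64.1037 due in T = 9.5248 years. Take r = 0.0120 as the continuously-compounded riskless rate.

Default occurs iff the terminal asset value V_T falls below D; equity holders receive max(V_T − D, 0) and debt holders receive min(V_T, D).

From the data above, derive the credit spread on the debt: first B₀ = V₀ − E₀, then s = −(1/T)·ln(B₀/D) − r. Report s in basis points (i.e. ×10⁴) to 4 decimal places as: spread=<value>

spread=486.6980

With assets at 76.9354 and a single debt payment of 64.1037 at 9.5248 years:
d₁ = [ln(V₀/D) + (r + σ²/2)T] / (σ√T)
   = [ln(76.9354/64.1037) + (0.0120 + 0.5·0.3889²)·9.5248] / (0.3889·√9.5248)
   = [0.182464 + 0.834578] / 1.200234 = 0.847370
d₂ = d₁ − σ√T = 0.847370 − 1.200234 = -0.352864
N(d₁) = 0.801606,  N(d₂) = 0.362095,  e^(−rT) = 0.891992
E₀ = V₀·N(d₁) − D·e^(−rT)·N(d₂)
   = 76.9354·0.801606 − 64.1037·0.891992·0.362095 = 40.967230
B₀ = V₀ − E₀ = 76.9354 − 40.967230 = 35.968170
spread = −(1/T)·ln(B₀/D) − r = −(1/9.5248)·ln(35.968170/64.1037) − 0.0120 = 0.04866980
in basis points: 0.04866980 × 10⁴ = 486.6980 bp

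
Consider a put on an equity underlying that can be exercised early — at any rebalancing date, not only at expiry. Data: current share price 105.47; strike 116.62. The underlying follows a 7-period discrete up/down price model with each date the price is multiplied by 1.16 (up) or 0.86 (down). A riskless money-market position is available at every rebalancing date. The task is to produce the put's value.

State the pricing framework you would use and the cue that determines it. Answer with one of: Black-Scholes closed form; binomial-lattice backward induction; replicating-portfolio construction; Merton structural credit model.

Key observation: early exercise of the strike-116.62 put must be checked at each of the 7 dates (spot 105.47), which forces a node-by-node comparison of intrinsic and continuation value backward from expiry.

framework: binomial-lattice backward induction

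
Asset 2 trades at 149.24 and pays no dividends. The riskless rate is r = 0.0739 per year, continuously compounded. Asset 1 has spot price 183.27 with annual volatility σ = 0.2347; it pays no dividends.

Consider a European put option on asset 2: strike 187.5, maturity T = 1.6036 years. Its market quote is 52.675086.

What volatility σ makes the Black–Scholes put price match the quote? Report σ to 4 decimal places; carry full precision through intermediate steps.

At σ = 0.5569 the Black–Scholes value reproduces the quote:
σ√T = 0.5569·√1.6036 = 0.705221
d₁ = (ln(S/K) + (r+σ²/2)T) / (σ√T) = (ln(149.24/187.5) + (0.0739+0.5569²/2)·1.6036) / 0.705221 = (-0.228223 + 0.367174) / 0.705221 = 0.197032
d₂ = d₁ − σ√T = 0.197032 − 0.705221 = -0.508189
e^{−rT} = 0.888246
N(−d₁) = 0.421901,  N(−d₂) = 0.694340
V = K·e^{−rT}·N(−d₂) − S·N(−d₁) = 115.639614 − 62.964528 = 52.675086 (the observed quote) — the price is monotone increasing in volatility, hence this σ is the only solution

sigma = 0.5569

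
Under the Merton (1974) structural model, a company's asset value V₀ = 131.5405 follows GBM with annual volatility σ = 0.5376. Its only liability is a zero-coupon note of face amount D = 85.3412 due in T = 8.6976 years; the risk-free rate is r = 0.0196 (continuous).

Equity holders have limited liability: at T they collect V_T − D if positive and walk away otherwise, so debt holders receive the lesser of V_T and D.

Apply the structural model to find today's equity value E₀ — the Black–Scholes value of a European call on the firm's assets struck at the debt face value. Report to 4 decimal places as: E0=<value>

Equity is a call on the firm's assets struck at D = 85.3412:
d₁ = [ln(V₀/D) + (r + σ²/2)T] / (σ√T)
   = [ln(131.5405/85.3412) + (0.0196 + 0.5·0.5376²)·8.6976] / (0.5376·√8.6976)
   = [0.432657 + 1.427336] / 1.585473 = 1.173147
d₂ = d₁ − σ√T = 1.173147 − 1.585473 = -0.412326
N(d₁) = 0.879632,  N(d₂) = 0.340050,  e^(−rT) = 0.843266
E₀ = V₀·N(d₁) − D·e^(−rT)·N(d₂)
   = 131.5405·0.879632 − 85.3412·0.843266·0.340050 = 91.235363

E0=91.2354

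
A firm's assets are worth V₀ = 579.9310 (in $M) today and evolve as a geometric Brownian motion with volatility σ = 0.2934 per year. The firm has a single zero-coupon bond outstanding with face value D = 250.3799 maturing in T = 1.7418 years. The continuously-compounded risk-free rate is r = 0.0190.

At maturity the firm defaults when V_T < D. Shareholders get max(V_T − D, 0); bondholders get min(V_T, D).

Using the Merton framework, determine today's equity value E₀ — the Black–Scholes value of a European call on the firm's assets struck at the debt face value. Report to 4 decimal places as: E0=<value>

E0=338.2989

Work the structural quantities from V₀ = 579.9310 against face 250.3799:
d₁ = [ln(V₀/D) + (r + σ²/2)T] / (σ√T)
   = [ln(579.9310/250.3799) + (0.0190 + 0.5·0.2934²)·1.7418] / (0.2934·√1.7418)
   = [0.839930 + 0.108064] / 0.387221 = 2.448197
d₂ = d₁ − σ√T = 2.448197 − 0.387221 = 2.060976
N(d₁) = 0.992821,  N(d₂) = 0.980347,  e^(−rT) = 0.967447
E₀ = V₀·N(d₁) − D·e^(−rT)·N(d₂)
   = 579.9310·0.992821 − 250.3799·0.967447·0.980347 = 338.298942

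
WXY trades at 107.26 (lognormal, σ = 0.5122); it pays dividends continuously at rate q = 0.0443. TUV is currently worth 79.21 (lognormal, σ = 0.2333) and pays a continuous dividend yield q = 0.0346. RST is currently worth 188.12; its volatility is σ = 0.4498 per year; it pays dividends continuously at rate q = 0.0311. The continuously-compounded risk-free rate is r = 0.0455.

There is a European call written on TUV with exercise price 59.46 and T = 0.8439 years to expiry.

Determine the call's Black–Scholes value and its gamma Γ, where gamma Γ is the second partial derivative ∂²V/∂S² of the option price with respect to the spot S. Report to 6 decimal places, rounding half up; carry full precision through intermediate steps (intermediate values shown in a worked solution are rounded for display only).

price = 20.251714
Γ = 0.007541

σ√T = 0.2333·√0.8439 = 0.214319
d₁ = (ln(S/K) + (r−q+σ²/2)T) / (σ√T) = (ln(79.21/59.46) + (0.0455−0.0346+0.2333²/2)·0.8439) / 0.214319 = (0.286799 + 0.032165) / 0.214319 = 1.488267
d₂ = d₁ − σ√T = 1.488267 − 0.214319 = 1.273948
e^{−rT} = 0.962330
e^{−qT} = 0.971223
N(d₁) = 0.931660,  N(d₂) = 0.898659
Call price V = S·e^{−qT}·N(d₁) − K·e^{−rT}·N(d₂) = 71.673134 − 51.421420 = 20.251714
φ(d₁) = (1/√(2π))·e^{−d₁²/2} = 0.131808
Γ = e^{−qT}·φ(d₁) / (S·σ·√T) = 0.007541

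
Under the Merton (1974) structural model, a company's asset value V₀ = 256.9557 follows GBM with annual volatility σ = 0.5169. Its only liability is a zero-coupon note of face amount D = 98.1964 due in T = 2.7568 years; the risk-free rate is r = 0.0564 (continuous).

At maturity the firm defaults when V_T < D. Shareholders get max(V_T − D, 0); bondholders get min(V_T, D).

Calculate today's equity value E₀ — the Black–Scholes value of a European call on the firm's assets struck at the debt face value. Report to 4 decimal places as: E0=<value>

E0=178.2659

Apply the equity-as-call identities (strike 98.1964, horizon 2.7568 years):
d₁ = [ln(V₀/D) + (r + σ²/2)T] / (σ√T)
   = [ln(256.9557/98.1964) + (0.0564 + 0.5·0.5169²)·2.7568] / (0.5169·√2.7568)
   = [0.961934 + 0.523772] / 0.858241 = 1.731107
d₂ = d₁ − σ√T = 1.731107 − 0.858241 = 0.872866
N(d₁) = 0.958284,  N(d₂) = 0.808632,  e^(−rT) = 0.856001
E₀ = V₀·N(d₁) − D·e^(−rT)·N(d₂)
   = 256.9557·0.958284 − 98.1964·0.856001·0.808632 = 178.265888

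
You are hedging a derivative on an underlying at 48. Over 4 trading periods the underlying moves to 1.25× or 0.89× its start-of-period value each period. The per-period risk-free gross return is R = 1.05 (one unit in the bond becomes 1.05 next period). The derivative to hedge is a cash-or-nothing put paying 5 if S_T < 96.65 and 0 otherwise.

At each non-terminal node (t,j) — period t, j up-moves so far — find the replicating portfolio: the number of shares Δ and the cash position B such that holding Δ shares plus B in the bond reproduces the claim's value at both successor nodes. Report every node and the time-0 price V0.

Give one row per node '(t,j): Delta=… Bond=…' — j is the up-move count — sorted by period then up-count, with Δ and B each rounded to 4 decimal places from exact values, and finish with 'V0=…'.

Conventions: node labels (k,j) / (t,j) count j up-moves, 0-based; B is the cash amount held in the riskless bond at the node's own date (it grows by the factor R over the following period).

Risk-neutral probability p* = (R−d)/(u−d) = (1.05−0.89)/(1.25−0.89) = 0.4444.
Payoffs at expiry: V(4,0)=5.0000, V(4,1)=5.0000, V(4,2)=5.0000, V(4,3)=5.0000, V(4,4)=0.0000
  t=3,j=0: stock 33.8385 → up 42.2981 (V=5.0000), down 30.1163 (V=5.0000). Price 4.7619; hedge Δ=0.0000, bond B=4.7619.
  t=3,j=1: stock 47.5260 → up 59.4075 (V=5.0000), down 42.2981 (V=5.0000). Price 4.7619; hedge Δ=0.0000, bond B=4.7619.
  t=3,j=2: stock 66.7500 → up 83.4375 (V=5.0000), down 59.4075 (V=5.0000). Price 4.7619; hedge Δ=0.0000, bond B=4.7619.
  t=3,j=3: stock 93.7500 → up 117.1875 (V=0.0000), down 83.4375 (V=5.0000). Price 2.6455; hedge Δ=-0.1481, bond B=16.5344.
  t=2,j=0: stock 38.0208 → up 47.5260 (V=4.7619), down 33.8385 (V=4.7619). Price 4.5351; hedge Δ=0.0000, bond B=4.5351.
  t=2,j=1: stock 53.4000 → up 66.7500 (V=4.7619), down 47.5260 (V=4.7619). Price 4.5351; hedge Δ=0.0000, bond B=4.5351.
  t=2,j=2: stock 75.0000 → up 93.7500 (V=2.6455), down 66.7500 (V=4.7619). Price 3.6393; hedge Δ=-0.0784, bond B=9.5182.
  t=1,j=0: stock 42.7200 → up 53.4000 (V=4.5351), down 38.0208 (V=4.5351). Price 4.3192; hedge Δ=0.0000, bond B=4.3192.
  t=1,j=1: stock 60.0000 → up 75.0000 (V=3.6393), down 53.4000 (V=4.5351). Price 3.9400; hedge Δ=-0.0415, bond B=6.4284.
  t=0,j=0: stock 48.0000 → up 60.0000 (V=3.9400), down 42.7200 (V=4.3192). Price 3.9530; hedge Δ=-0.0219, bond B=5.0063.
As a check, the time-0 holding Δ(0,0)·S0 + B(0,0) comes to 3.9530 — exactly V0.

(0,0): Delta=-0.0219 Bond=5.0063
(1,0): Delta=0.0000 Bond=4.3192
(1,1): Delta=-0.0415 Bond=6.4284
(2,0): Delta=0.0000 Bond=4.5351
(2,1): Delta=0.0000 Bond=4.5351
(2,2): Delta=-0.0784 Bond=9.5182
(3,0): Delta=0.0000 Bond=4.7619
(3,1): Delta=0.0000 Bond=4.7619
(3,2): Delta=0.0000 Bond=4.7619
(3,3): Delta=-0.1481 Bond=16.5344
V0=3.9530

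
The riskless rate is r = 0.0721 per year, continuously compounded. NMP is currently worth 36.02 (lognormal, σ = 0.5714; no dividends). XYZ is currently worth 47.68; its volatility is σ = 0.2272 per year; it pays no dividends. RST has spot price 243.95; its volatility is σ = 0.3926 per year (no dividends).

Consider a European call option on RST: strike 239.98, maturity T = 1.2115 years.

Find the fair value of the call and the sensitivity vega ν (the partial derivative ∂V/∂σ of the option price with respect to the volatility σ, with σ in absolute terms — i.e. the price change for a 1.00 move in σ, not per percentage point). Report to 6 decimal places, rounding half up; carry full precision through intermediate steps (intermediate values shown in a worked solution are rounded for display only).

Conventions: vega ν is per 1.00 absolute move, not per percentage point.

price = 52.814810
ν = 96.535276

σ√T = 0.3926·√1.2115 = 0.432128
d₁ = (ln(S/K) + (r+σ²/2)T) / (σ√T) = (ln(243.95/239.98) + (0.0721+0.3926²/2)·1.2115) / 0.432128 = (0.016408 + 0.180716) / 0.432128 = 0.456171
d₂ = d₁ − σ√T = 0.456171 − 0.432128 = 0.024043
e^{−rT} = 0.916357
N(d₁) = 0.675866,  N(d₂) = 0.509591
Call price V = S·N(d₁) − K·e^{−rT}·N(d₂) = 164.877611 − 112.062800 = 52.814810
φ(d₁) = (1/√(2π))·e^{−d₁²/2} = 0.359520
ν = S·φ(d₁)·√T = 96.535276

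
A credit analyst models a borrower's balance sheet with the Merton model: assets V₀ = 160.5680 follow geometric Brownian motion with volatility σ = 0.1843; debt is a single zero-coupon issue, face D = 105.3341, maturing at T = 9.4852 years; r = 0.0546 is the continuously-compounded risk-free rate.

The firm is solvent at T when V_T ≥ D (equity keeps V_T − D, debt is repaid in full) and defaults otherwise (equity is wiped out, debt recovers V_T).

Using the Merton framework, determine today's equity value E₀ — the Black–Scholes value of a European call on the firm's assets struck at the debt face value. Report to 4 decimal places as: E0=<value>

Equity is a call on the firm's assets struck at D = 105.3341:
d₁ = [ln(V₀/D) + (r + σ²/2)T] / (σ√T)
   = [ln(160.5680/105.3341) + (0.0546 + 0.5·0.1843²)·9.4852] / (0.1843·√9.4852)
   = [0.421580 + 0.678981] / 0.567608 = 1.938946
d₂ = d₁ − σ√T = 1.938946 − 0.567608 = 1.371338
N(d₁) = 0.973746,  N(d₂) = 0.914865,  e^(−rT) = 0.595775
E₀ = V₀·N(d₁) − D·e^(−rT)·N(d₂)
   = 160.5680·0.973746 − 105.3341·0.595775·0.914865 = 98.939687

E0=98.9397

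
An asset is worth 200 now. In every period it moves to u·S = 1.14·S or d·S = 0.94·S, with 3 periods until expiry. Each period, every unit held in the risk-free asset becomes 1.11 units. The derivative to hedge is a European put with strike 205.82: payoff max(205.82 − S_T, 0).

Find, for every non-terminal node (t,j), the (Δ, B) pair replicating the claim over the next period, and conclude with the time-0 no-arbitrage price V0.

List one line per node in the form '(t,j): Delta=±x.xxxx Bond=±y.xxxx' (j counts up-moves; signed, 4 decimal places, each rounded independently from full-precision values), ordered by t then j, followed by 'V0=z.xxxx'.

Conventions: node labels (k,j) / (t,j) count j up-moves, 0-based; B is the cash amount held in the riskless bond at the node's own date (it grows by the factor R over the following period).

No-arbitrage ⇒ martingale measure with p* = (R−d)/(u−d) = 0.8500.
Terminal payoffs: V(3,0)=39.7032, V(3,1)=4.3592, V(3,2)=0.0000, V(3,3)=0.0000
Node (2,0) S=176.7200: V=(p*·4.3592+(1−p*)·39.7032)/1.11=8.7034; Δ=(4.3592−39.7032)/(201.4608−166.1168)=-1.0000; B=V−Δ·S=185.4234
Node (2,1) S=214.3200: V=(p*·0.0000+(1−p*)·4.3592)/1.11=0.5891; Δ=(0.0000−4.3592)/(244.3248−201.4608)=-0.1017; B=V−Δ·S=22.3851
Node (2,2) S=259.9200: V=(p*·0.0000+(1−p*)·0.0000)/1.11=0.0000; Δ=(0.0000−0.0000)/(296.3088−244.3248)=0.0000; B=V−Δ·S=0.0000
Node (1,0) S=188.0000: V=(p*·0.5891+(1−p*)·8.7034)/1.11=1.6272; Δ=(0.5891−8.7034)/(214.3200−176.7200)=-0.2158; B=V−Δ·S=42.1989
Node (1,1) S=228.0000: V=(p*·0.0000+(1−p*)·0.5891)/1.11=0.0796; Δ=(0.0000−0.5891)/(259.9200−214.3200)=-0.0129; B=V−Δ·S=3.0250
Node (0,0) S=200.0000: V=(p*·0.0796+(1−p*)·1.6272)/1.11=0.2809; Δ=(0.0796−1.6272)/(228.0000−188.0000)=-0.0387; B=V−Δ·S=8.0190
Sanity check at the root: Δ(0,0)·S0 + B(0,0) reproduces V0 = 0.2809.

(0,0): Delta=-0.0387 Bond=8.0190
(1,0): Delta=-0.2158 Bond=42.1989
(1,1): Delta=-0.0129 Bond=3.0250
(2,0): Delta=-1.0000 Bond=185.4234
(2,1): Delta=-0.1017 Bond=22.3851
(2,2): Delta=0.0000 Bond=0.0000
V0=0.2809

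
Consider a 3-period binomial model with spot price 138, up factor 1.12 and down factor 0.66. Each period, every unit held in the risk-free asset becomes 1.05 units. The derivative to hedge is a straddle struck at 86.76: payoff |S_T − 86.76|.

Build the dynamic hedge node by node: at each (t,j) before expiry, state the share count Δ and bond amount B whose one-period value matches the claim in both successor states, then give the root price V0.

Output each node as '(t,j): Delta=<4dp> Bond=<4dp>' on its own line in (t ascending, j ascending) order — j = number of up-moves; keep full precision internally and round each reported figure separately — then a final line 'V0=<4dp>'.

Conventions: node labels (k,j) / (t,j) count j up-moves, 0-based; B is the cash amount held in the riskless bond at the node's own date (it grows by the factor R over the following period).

Under the risk-neutral measure, an up-move has probability p* = (R−d)/(u−d) = 0.8478 and values discount at R = 1.05.
Expiry values: V(3,0)=47.0856, V(3,1)=19.4337, V(3,2)=27.4908, V(3,3)=107.1201
  t=2,j=0: stock 60.1128 → up 67.3263 (V=19.4337), down 39.6744 (V=47.0856). Price 22.5158; hedge Δ=-1.0000, bond B=82.6286.
  t=2,j=1: stock 102.0096 → up 114.2508 (V=27.4908), down 67.3263 (V=19.4337). Price 25.0140; hedge Δ=0.1717, bond B=7.4986.
  t=2,j=2: stock 173.1072 → up 193.8801 (V=107.1201), down 114.2508 (V=27.4908). Price 90.4786; hedge Δ=1.0000, bond B=-82.6286.
  t=1,j=0: stock 91.0800 → up 102.0096 (V=25.0140), down 60.1128 (V=22.5158). Price 23.4608; hedge Δ=0.0596, bond B=18.0299.
  t=1,j=1: stock 154.5600 → up 173.1072 (V=90.4786), down 102.0096 (V=25.0140). Price 76.6825; hedge Δ=0.9208, bond B=-65.6320.
  t=0,j=0: stock 138.0000 → up 154.5600 (V=76.6825), down 91.0800 (V=23.4608). Price 65.3177; hedge Δ=0.8384, bond B=-50.3817.
Verification: the root portfolio costs Δ(0,0)·S0 + B(0,0) = 65.3177, matching V0.

(0,0): Delta=0.8384 Bond=-50.3817
(1,0): Delta=0.0596 Bond=18.0299
(1,1): Delta=0.9208 Bond=-65.6320
(2,0): Delta=-1.0000 Bond=82.6286
(2,1): Delta=0.1717 Bond=7.4986
(2,2): Delta=1.0000 Bond=-82.6286
V0=65.3177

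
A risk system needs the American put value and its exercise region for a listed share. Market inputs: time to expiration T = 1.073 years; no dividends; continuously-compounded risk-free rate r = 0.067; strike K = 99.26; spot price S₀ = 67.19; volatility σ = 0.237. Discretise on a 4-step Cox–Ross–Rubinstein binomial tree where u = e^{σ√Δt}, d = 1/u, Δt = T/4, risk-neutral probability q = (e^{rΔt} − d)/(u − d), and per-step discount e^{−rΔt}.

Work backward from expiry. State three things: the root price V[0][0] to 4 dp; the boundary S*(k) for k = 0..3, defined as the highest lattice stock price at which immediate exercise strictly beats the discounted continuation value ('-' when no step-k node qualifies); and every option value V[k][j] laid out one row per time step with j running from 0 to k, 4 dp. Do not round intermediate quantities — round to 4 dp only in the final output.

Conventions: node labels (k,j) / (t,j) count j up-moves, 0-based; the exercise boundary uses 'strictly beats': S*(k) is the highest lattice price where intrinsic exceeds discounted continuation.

price = 32.0700
boundary = 67.1900 75.9651 67.1900 75.9651
tree:
32.0700
39.8314 23.2949
46.6963 32.0700 13.6568
52.7681 39.8314 23.2949 6.0025
58.1386 46.6963 32.0700 13.3739 0.0000

Δt=0.26825  u=1.13060  d=0.88449  q=0.54304  discount=0.98219
step 4 (expiry): payoffs max(K−S,0) = 58.1386 46.6963 32.0700 13.3739 0.0000
step 3: (k=3,j=0): S=46.4919, K−S=52.7681, hold=51.0001 ⇒ V=52.7681 exercise | (k=3,j=1): S=59.4286, K−S=39.8314, hold=38.0634 ⇒ V=39.8314 exercise | (k=3,j=2): S=75.9651, K−S=23.2949, hold=21.5269 ⇒ V=23.2949 exercise | (k=3,j=3): S=97.1029, K−S=2.1571, hold=6.0025 ⇒ V=6.0025 continue  boundary S*=75.9651
step 2: (k=2,j=0): S=52.5637, K−S=46.6963, hold=44.9282 ⇒ V=46.6963 exercise | (k=2,j=1): S=67.1900, K−S=32.0700, hold=30.3020 ⇒ V=32.0700 exercise | (k=2,j=2): S=85.8861, K−S=13.3739, hold=13.6568 ⇒ V=13.6568 continue  boundary S*=67.1900
step 1: (k=1,j=0): S=59.4286, K−S=39.8314, hold=38.0634 ⇒ V=39.8314 exercise | (k=1,j=1): S=75.9651, K−S=23.2949, hold=21.6778 ⇒ V=23.2949 exercise  boundary S*=75.9651
step 0: (k=0,j=0): S=67.1900, K−S=32.0700, hold=30.3020 ⇒ V=32.0700 exercise  boundary S*=67.1900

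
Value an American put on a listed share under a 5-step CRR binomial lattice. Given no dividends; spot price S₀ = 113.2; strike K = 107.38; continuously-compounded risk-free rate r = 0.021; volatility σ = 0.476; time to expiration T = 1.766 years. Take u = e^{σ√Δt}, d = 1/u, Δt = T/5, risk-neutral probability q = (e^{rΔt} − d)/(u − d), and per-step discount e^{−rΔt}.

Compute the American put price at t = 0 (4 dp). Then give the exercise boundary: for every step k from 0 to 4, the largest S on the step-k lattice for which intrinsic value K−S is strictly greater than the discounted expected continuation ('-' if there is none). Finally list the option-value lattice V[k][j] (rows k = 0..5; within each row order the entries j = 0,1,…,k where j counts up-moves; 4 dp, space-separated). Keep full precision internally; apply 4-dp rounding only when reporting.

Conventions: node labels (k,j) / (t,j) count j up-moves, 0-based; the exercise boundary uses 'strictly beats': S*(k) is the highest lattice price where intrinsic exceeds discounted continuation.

price = 23.9185
boundary = - - - 48.4478 64.2882
tree:
23.9185
33.5333 12.2185
45.4314 19.1209 3.7358
58.9322 29.2018 6.7536 0.0000
70.8696 43.0918 12.2093 0.0000 0.0000
79.8657 58.9322 22.0722 0.0000 0.0000 0.0000

Δt=0.35320, u=1.32696, d=0.75360, q=0.44273, disc=e^(-rΔt)=0.99261
k=5 terminal: V=max(K-S,0) → 79.8657 58.9322 22.0722 0.0000 0.0000 0.0000
k=4: j=0 S=36.5104 intr=70.8696 cont=70.0761 V=70.8696[EX]; j=1 S=64.2882 intr=43.0918 cont=42.2983 V=43.0918[EX]; j=2 S=113.2000 intr=0.0000 cont=12.2093 V=12.2093[hold]; j=3 S=199.3248 intr=0.0000 cont=0.0000 V=0.0000[hold]; j=4 S=350.9751 intr=0.0000 cont=0.0000 V=0.0000[hold]  S*(4)=64.2882
k=3: j=0 S=48.4478 intr=58.9322 cont=58.1387 V=58.9322[EX]; j=1 S=85.3078 intr=22.0722 cont=29.2018 V=29.2018[hold]; j=2 S=150.2118 intr=0.0000 cont=6.7536 V=6.7536[hold]; j=3 S=264.4959 intr=0.0000 cont=0.0000 V=0.0000[hold]  S*(3)=48.4478
k=2: j=0 S=64.2882 intr=43.0918 cont=45.4314 V=45.4314[hold]; j=1 S=113.2000 intr=0.0000 cont=19.1209 V=19.1209[hold]; j=2 S=199.3248 intr=0.0000 cont=3.7358 V=3.7358[hold]  S*(2)=-
k=1: j=0 S=85.3078 intr=22.0722 cont=33.5333 V=33.5333[hold]; j=1 S=150.2118 intr=0.0000 cont=12.2185 V=12.2185[hold]  S*(1)=-
k=0: j=0 S=113.2000 intr=0.0000 cont=23.9185 V=23.9185[hold]  S*(0)=-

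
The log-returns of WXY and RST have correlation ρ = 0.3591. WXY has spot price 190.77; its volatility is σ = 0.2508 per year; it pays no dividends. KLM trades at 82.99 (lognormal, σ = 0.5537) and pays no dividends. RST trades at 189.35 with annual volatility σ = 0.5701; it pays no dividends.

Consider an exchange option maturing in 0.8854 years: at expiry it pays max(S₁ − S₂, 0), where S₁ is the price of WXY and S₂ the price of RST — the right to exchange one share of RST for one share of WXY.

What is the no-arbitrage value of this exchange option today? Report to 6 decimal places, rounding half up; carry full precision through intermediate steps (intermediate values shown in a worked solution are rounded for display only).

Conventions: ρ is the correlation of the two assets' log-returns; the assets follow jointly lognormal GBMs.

exchange price = 38.420403

σ_eff = √(σ₁² + σ₂² − 2ρσ₁σ₂) = √(0.2508² + 0.5701² − 2·0.3591·0.2508·0.5701) = 0.534065
d₁ = (ln(S₁/S₂) + (q₂ − q₁ + σ_eff²/2)T) / (σ_eff√T) = (ln(190.77/189.35) + (0.0 − 0.0 + 0.142613)·0.8854) / 0.502532 = 0.266134
d₂ = d₁ − σ_eff√T = 0.266134 − 0.502532 = -0.236399
N(d₁) = 0.604932,  N(d₂) = 0.406562
V = S₁·e^{−q₁T}·N(d₁) − S₂·e^{−q₂T}·N(d₂) = 115.402847 − 76.982444 = 38.420403
Key observation: r never enters — measured in units of RST, the claim is a call on S₁/S₂ struck at 1, so only the dividend yields and σ_eff matter.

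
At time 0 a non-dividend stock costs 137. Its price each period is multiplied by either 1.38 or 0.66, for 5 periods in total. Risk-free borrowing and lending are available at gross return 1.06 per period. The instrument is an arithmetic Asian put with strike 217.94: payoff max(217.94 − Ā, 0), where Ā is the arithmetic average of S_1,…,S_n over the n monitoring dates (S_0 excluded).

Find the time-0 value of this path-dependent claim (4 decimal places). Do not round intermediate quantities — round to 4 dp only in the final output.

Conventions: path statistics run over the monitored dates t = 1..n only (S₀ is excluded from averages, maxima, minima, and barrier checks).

price = 54.1135

With p* = (R−d)/(u−d) = 0.5556, sum probability × payoff across the paths and divide by R^5.
Enumerate all 2^5 = 32 price paths (U = up ×1.38, D = down ×0.66); each path with k up-moves has probability p*^k·(1−p*)^(5−k).
DDDDD: Ā=46.5273, payoff=171.4127, prob=0.017342
UDDDD: Ā=97.2844, payoff=120.6556, prob=0.021677
DUDDD: Ā=77.5564, payoff=140.3836, prob=0.021677
UUDDD: Ā=162.1633, payoff=55.7767, prob=0.027096
DDUDD: Ā=64.5359, payoff=153.4041, prob=0.021677
UDUDD: Ā=134.9386, payoff=83.0014, prob=0.027096
DUUDD: Ā=115.2106, payoff=102.7294, prob=0.027096
UUUDD: Ā=240.8950, payoff=0.0000, prob=0.033870
DDDUD: Ā=55.9424, payoff=161.9976, prob=0.021677
UDDUD: Ā=116.9704, payoff=100.9696, prob=0.027096
DUDUD: Ā=97.2424, payoff=120.6976, prob=0.027096
UUDUD: Ā=203.3250, payoff=14.6150, prob=0.033870
DDUUD: Ā=84.2219, payoff=133.7181, prob=0.027096
UDUUD: Ā=176.1003, payoff=41.8397, prob=0.033870
DUUUD: Ā=156.3723, payoff=61.5677, prob=0.033870
UUUUD: Ā=326.9603, payoff=0.0000, prob=0.042338
DDDDU: Ā=50.2706, payoff=167.6694, prob=0.021677
UDDDU: Ā=105.1113, payoff=112.8287, prob=0.027096
DUDDU: Ā=85.3833, payoff=132.5567, prob=0.027096
UUDDU: Ā=178.5288, payoff=39.4112, prob=0.033870
DDUDU: Ā=72.3628, payoff=145.5772, prob=0.027096
UDUDU: Ā=151.3041, payoff=66.6359, prob=0.033870
DUUDU: Ā=131.5761, payoff=86.3639, prob=0.033870
UUUDU: Ā=275.1137, payoff=0.0000, prob=0.042338
DDDUU: Ā=63.7693, payoff=154.1707, prob=0.027096
UDDUU: Ā=133.3359, payoff=84.6041, prob=0.033870
DUDUU: Ā=113.6079, payoff=104.3321, prob=0.033870
UUDUU: Ā=237.5437, payoff=0.0000, prob=0.042338
DDUUU: Ā=100.5874, payoff=117.3526, prob=0.033870
UDUUU: Ā=210.3191, payoff=7.6209, prob=0.042338
DUUUU: Ā=190.5911, payoff=27.3489, prob=0.042338
UUUUU: Ā=398.5087, payoff=0.0000, prob=0.052922
Price = Σ prob·payoff / R^5 = 72.416099 / 1.338226 = 54.1135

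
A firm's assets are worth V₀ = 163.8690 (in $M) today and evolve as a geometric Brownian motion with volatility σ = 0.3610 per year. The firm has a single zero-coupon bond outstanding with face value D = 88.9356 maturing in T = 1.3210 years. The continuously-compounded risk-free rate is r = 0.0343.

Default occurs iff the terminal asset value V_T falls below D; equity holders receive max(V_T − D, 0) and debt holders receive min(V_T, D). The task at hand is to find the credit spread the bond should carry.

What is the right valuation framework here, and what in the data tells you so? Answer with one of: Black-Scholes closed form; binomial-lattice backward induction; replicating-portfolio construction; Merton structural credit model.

framework: Merton structural credit model

Key observation: the data describe a firm's assets (V₀ = 163.8690, GBM) and a single zero-coupon debt of face 88.9356, so credit quantities follow from equity-as-call in the structural model.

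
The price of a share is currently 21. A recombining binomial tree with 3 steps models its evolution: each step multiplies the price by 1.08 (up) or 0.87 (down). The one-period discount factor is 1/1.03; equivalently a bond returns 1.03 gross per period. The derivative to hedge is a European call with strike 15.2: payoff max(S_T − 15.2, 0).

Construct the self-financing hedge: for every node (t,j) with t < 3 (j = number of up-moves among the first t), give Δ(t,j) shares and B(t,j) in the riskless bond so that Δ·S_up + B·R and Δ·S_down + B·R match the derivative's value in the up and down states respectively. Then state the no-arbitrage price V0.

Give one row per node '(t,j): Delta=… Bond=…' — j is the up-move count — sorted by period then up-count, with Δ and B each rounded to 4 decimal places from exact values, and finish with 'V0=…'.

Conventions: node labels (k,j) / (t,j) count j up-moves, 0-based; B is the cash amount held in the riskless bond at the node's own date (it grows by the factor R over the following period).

(0,0): Delta=0.9834 Bond=-13.5442
(1,0): Delta=0.9174 Bond=-12.7445
(1,1): Delta=1.0000 Bond=-14.3275
(2,0): Delta=0.5891 Bond=-7.9096
(2,1): Delta=1.0000 Bond=-14.7573
(2,2): Delta=1.0000 Bond=-14.7573
V0=7.1068

Since d<R<u, set p* = (R−d)/(u−d) = 0.7619; price each node as the discounted p*-expectation of its children.
Expiry values: V(3,0)=0.0000, V(3,1)=1.9665, V(3,2)=6.1101, V(3,3)=11.2540
  t=2,j=0: stock 15.8949 → up 17.1665 (V=1.9665), down 13.8286 (V=0.0000). Price 1.4546; hedge Δ=0.5891, bond B=-7.9096.
  t=2,j=1: stock 19.7316 → up 21.3101 (V=6.1101), down 17.1665 (V=1.9665). Price 4.9743; hedge Δ=1.0000, bond B=-14.7573.
  t=2,j=2: stock 24.4944 → up 26.4540 (V=11.2540), down 21.3101 (V=6.1101). Price 9.7371; hedge Δ=1.0000, bond B=-14.7573.
  t=1,j=0: stock 18.2700 → up 19.7316 (V=4.9743), down 15.8949 (V=1.4546). Price 4.0158; hedge Δ=0.9174, bond B=-12.7445.
  t=1,j=1: stock 22.6800 → up 24.4944 (V=9.7371), down 19.7316 (V=4.9743). Price 8.3525; hedge Δ=1.0000, bond B=-14.3275.
  t=0,j=0: stock 21.0000 → up 22.6800 (V=8.3525), down 18.2700 (V=4.0158). Price 7.1068; hedge Δ=0.9834, bond B=-13.5442.
Sanity check at the root: Δ(0,0)·S0 + B(0,0) reproduces V0 = 7.1068.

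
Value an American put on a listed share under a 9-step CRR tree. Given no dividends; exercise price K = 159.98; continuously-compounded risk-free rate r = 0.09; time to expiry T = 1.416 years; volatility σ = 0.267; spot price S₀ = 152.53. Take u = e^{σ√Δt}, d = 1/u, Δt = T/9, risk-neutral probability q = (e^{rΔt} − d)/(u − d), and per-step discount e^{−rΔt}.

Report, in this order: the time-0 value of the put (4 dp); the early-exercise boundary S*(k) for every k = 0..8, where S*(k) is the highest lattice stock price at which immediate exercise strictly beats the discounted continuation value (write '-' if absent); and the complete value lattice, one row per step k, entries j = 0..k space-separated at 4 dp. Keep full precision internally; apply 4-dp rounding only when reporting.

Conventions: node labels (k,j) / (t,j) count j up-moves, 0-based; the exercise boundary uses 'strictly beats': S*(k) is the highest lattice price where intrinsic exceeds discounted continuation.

params: Δt=0.15733 u=1.11172 d=0.89951 q=0.54075 e^(-rΔt)=0.98594
t_9 payoffs: 101.1763 87.3035 70.1580 48.9675 22.7779 0.0000 0.0000 0.0000 0.0000 0.0000
t_8: node(8,0) S=65.3731 payoff=94.6069 vs cont=92.3575 → 94.6069 [stop]  node(8,1) S=80.7957 payoff=79.1843 vs cont=76.9349 → 79.1843 [stop]  node(8,2) S=99.8567 payoff=60.1233 vs cont=57.8739 → 60.1233 [stop]  node(8,3) S=123.4145 payoff=36.5655 vs cont=34.3161 → 36.5655 [stop]  node(8,4) S=152.5300 payoff=7.4500 vs cont=10.3137 → 10.3137 [wait]  node(8,5) S=188.5143 payoff=0.0000 vs cont=0.0000 → 0.0000 [wait]  node(8,6) S=232.9879 payoff=0.0000 vs cont=0.0000 → 0.0000 [wait]  node(8,7) S=287.9535 payoff=0.0000 vs cont=0.0000 → 0.0000 [wait]  node(8,8) S=355.8863 payoff=0.0000 vs cont=0.0000 → 0.0000 [wait]  ⇒ S*(8)=123.4145
t_7: node(7,0) S=72.6765 payoff=87.3035 vs cont=85.0542 → 87.3035 [stop]  node(7,1) S=89.8220 payoff=70.1580 vs cont=67.9086 → 70.1580 [stop]  node(7,2) S=111.0125 payoff=48.9675 vs cont=46.7182 → 48.9675 [stop]  node(7,3) S=137.2021 payoff=22.7779 vs cont=22.0553 → 22.7779 [stop]  node(7,4) S=169.5703 payoff=0.0000 vs cont=4.6700 → 4.6700 [wait]  node(7,5) S=209.5747 payoff=0.0000 vs cont=0.0000 → 0.0000 [wait]  node(7,6) S=259.0167 payoff=0.0000 vs cont=0.0000 → 0.0000 [wait]  node(7,7) S=320.1229 payoff=0.0000 vs cont=0.0000 → 0.0000 [wait]  ⇒ S*(7)=137.2021
t_6: node(6,0) S=80.7957 payoff=79.1843 vs cont=76.9349 → 79.1843 [stop]  node(6,1) S=99.8567 payoff=60.1233 vs cont=57.8739 → 60.1233 [stop]  node(6,2) S=123.4145 payoff=36.5655 vs cont=34.3161 → 36.5655 [stop]  node(6,3) S=152.5300 payoff=7.4500 vs cont=12.8035 → 12.8035 [wait]  node(6,4) S=188.5143 payoff=0.0000 vs cont=2.1145 → 2.1145 [wait]  node(6,5) S=232.9879 payoff=0.0000 vs cont=0.0000 → 0.0000 [wait]  node(6,6) S=287.9535 payoff=0.0000 vs cont=0.0000 → 0.0000 [wait]  ⇒ S*(6)=123.4145
t_5: node(5,0) S=89.8220 payoff=70.1580 vs cont=67.9086 → 70.1580 [stop]  node(5,1) S=111.0125 payoff=48.9675 vs cont=46.7182 → 48.9675 [stop]  node(5,2) S=137.2021 payoff=22.7779 vs cont=23.3827 → 23.3827 [wait]  node(5,3) S=169.5703 payoff=0.0000 vs cont=6.9247 → 6.9247 [wait]  node(5,4) S=209.5747 payoff=0.0000 vs cont=0.9574 → 0.9574 [wait]  node(5,5) S=259.0167 payoff=0.0000 vs cont=0.0000 → 0.0000 [wait]  ⇒ S*(5)=111.0125
t_4: node(4,0) S=99.8567 payoff=60.1233 vs cont=57.8739 → 60.1233 [stop]  node(4,1) S=123.4145 payoff=36.5655 vs cont=34.6386 → 36.5655 [stop]  node(4,2) S=152.5300 payoff=7.4500 vs cont=14.2794 → 14.2794 [wait]  node(4,3) S=188.5143 payoff=0.0000 vs cont=3.6459 → 3.6459 [wait]  node(4,4) S=232.9879 payoff=0.0000 vs cont=0.4335 → 0.4335 [wait]  ⇒ S*(4)=123.4145
t_3: node(3,0) S=111.0125 payoff=48.9675 vs cont=46.7182 → 48.9675 [stop]  node(3,1) S=137.2021 payoff=22.7779 vs cont=24.1696 → 24.1696 [wait]  node(3,2) S=169.5703 payoff=0.0000 vs cont=8.4094 → 8.4094 [wait]  node(3,3) S=209.5747 payoff=0.0000 vs cont=1.8820 → 1.8820 [wait]  ⇒ S*(3)=111.0125
t_2: node(2,0) S=123.4145 payoff=36.5655 vs cont=35.0581 → 36.5655 [stop]  node(2,1) S=152.5300 payoff=7.4500 vs cont=15.4273 → 15.4273 [wait]  node(2,2) S=188.5143 payoff=0.0000 vs cont=4.8111 → 4.8111 [wait]  ⇒ S*(2)=123.4145
t_1: node(1,0) S=137.2021 payoff=22.7779 vs cont=24.7816 → 24.7816 [wait]  node(1,1) S=169.5703 payoff=0.0000 vs cont=9.5504 → 9.5504 [wait]  ⇒ S*(1)=-
t_0: node(0,0) S=152.5300 payoff=7.4500 vs cont=16.3127 → 16.3127 [wait]  ⇒ S*(0)=-

price = 16.3127
boundary = - - 123.4145 111.0125 123.4145 111.0125 123.4145 137.2021 123.4145
tree:
16.3127
24.7816 9.5504
36.5655 15.4273 4.8111
48.9675 24.1696 8.4094 1.8820
60.1233 36.5655 14.2794 3.6459 0.4335
70.1580 48.9675 23.3827 6.9247 0.9574 0.0000
79.1843 60.1233 36.5655 12.8035 2.1145 0.0000 0.0000
87.3035 70.1580 48.9675 22.7779 4.6700 0.0000 0.0000 0.0000
94.6069 79.1843 60.1233 36.5655 10.3137 0.0000 0.0000 0.0000 0.0000
101.1763 87.3035 70.1580 48.9675 22.7779 0.0000 0.0000 0.0000 0.0000 0.0000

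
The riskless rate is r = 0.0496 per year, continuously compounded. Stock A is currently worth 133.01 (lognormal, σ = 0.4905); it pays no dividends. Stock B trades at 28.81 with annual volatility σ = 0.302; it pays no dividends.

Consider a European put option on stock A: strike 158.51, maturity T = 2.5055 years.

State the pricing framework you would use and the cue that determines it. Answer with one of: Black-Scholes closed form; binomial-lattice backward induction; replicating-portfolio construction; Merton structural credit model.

Key observation: with stock A following a GBM at constant σ and r, the European put struck at 158.51 prices in closed form — nothing here needs a stepwise model or a balance sheet.

framework: Black-Scholes closed form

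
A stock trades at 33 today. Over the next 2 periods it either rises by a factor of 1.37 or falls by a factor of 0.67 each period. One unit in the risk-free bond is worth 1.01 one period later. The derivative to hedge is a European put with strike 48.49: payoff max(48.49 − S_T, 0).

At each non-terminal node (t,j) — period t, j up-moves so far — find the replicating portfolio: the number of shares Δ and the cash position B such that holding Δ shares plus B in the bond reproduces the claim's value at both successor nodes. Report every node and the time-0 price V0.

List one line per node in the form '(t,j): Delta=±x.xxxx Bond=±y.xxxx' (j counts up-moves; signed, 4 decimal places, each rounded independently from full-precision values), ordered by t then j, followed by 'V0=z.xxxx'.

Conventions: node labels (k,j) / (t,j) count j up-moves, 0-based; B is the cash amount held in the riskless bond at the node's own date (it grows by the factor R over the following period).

(0,0): Delta=-0.7200 Bond=41.4059
(1,0): Delta=-1.0000 Bond=48.0099
(1,1): Delta=-0.5751 Bond=35.2660
V0=17.6446

Arbitrage-free pricing uses the up-move probability p* = (R−d)/(u−d) = 0.4857, discounting each step at R = 1.01.
At maturity the claim pays: V(2,0)=33.6763, V(2,1)=18.1993, V(2,2)=0.0000
Node (1,0) S=22.1100: V=(p*·18.1993+(1−p*)·33.6763)/1.01=25.8999; Δ=(18.1993−33.6763)/(30.2907−14.8137)=-1.0000; B=V−Δ·S=48.0099
Node (1,1) S=45.2100: V=(p*·0.0000+(1−p*)·18.1993)/1.01=9.2670; Δ=(0.0000−18.1993)/(61.9377−30.2907)=-0.5751; B=V−Δ·S=35.2660
Node (0,0) S=33.0000: V=(p*·9.2670+(1−p*)·25.8999)/1.01=17.6446; Δ=(9.2670−25.8999)/(45.2100−22.1100)=-0.7200; B=V−Δ·S=41.4059
Sanity check at the root: Δ(0,0)·S0 + B(0,0) reproduces V0 = 17.6446.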